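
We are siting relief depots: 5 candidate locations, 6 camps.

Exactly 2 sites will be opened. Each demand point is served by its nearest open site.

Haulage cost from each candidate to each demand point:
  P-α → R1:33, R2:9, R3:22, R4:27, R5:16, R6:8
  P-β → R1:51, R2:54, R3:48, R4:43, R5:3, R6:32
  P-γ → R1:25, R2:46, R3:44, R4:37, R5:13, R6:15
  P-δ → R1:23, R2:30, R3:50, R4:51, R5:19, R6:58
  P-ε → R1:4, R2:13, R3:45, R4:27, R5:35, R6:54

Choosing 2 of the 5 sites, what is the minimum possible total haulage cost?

Open {P-α, P-ε}.
  R1→P-ε 4, R2→P-α 9, R3→P-α 22, R4→P-α 27, R5→P-α 16, R6→P-α 8  ⇒ total 86.
Compare {P-α, P-β}: total 102.
Compare {P-α, P-γ}: total 104.
No size-2 selection does better; minimum is 86.

86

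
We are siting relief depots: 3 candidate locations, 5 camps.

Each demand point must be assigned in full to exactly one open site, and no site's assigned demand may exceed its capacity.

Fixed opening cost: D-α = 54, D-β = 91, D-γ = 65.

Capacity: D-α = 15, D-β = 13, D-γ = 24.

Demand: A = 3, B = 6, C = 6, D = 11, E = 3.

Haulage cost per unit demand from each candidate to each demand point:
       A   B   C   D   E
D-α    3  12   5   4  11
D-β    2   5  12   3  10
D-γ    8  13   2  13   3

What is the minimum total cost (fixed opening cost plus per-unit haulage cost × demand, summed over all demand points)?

Open {D-α, D-γ}; cheapest assignment that respects the capacities:
  D-α (cap 15, load 14): A, D — cost 3×3 + 11×4 = 53
  D-γ (cap 24, load 15): B, C, E — cost 6×13 + 6×2 + 3×3 = 99
  Shipping 152, fixed 119 → total 271.
  Any other capacity-feasible assignment to {D-α, D-γ} ships for at least 152.
Compare {D-α, D-β, D-γ}: its best feasible assignment gives total 311.
Compare {D-β, D-γ}: its best feasible assignment gives total 312.
Every other set of open sites that can feasibly serve all demand totals ≥ 311 even under its best assignment. Minimum: 271.

271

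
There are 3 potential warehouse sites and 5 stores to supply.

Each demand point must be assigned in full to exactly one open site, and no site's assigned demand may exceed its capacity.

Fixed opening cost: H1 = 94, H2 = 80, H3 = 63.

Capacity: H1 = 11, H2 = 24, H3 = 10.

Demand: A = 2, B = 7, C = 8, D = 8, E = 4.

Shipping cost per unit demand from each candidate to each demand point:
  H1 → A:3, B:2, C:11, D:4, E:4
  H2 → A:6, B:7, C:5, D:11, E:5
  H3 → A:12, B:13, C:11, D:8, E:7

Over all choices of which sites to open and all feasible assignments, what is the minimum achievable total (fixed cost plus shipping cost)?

Open {H1, H2}; cheapest assignment that respects the capacities:
  H1 (cap 11, load 10): A, D — cost 2×3 + 8×4 = 38
  H2 (cap 24, load 19): B, C, E — cost 7×7 + 8×5 + 4×5 = 109
  Shipping 147, fixed 174 → total 321.
  Any other capacity-feasible assignment to {H1, H2} ships for at least 147.
Compare {H2, H3}: its best feasible assignment gives total 328.
Compare {H1, H2, H3}: its best feasible assignment gives total 381.
Every other set of open sites that can feasibly serve all demand totals ≥ 328 even under its best assignment. Minimum: 321.

321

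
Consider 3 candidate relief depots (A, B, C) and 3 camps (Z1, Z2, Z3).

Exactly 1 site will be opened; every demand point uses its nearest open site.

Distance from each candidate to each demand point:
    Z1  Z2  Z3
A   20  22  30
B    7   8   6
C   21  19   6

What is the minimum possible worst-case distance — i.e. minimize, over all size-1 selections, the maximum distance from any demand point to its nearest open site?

Open {B}.
  Farthest demand point is Z2 at distance 8 (to B); all others are ≤ 8.
With {C} the worst case is 21.
With {A} the worst case is 30.
No size-1 selection achieves below 8.

8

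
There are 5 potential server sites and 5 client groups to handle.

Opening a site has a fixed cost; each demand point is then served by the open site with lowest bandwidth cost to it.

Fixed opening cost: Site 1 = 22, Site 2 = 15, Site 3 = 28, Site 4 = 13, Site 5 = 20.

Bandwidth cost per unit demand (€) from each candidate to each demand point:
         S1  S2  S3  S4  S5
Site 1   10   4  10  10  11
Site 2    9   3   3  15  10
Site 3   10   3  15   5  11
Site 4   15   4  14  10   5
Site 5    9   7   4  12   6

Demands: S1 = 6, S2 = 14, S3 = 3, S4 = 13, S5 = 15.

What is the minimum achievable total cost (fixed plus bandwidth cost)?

Open {Site 2, Site 3, Site 4}: assign each demand point to its cheapest open site.
  S1→Site 2 6×9=54, S2→Site 2 14×3=42, S3→Site 2 3×3=9, S4→Site 3 13×5=65, S5→Site 4 15×5=75
  bandwidth cost 245, fixed 56 → total 301.
Compare {Site 3, Site 4, Site 5}: bandwidth cost 248 + fixed 61 = 309.
Compare {Site 3, Site 5}: bandwidth cost 263 + fixed 48 = 311.
Compare {Site 2, Site 3, Site 4, Site 5}: bandwidth cost 245 + fixed 76 = 321.
All other subsets cost ≥ 309. Minimum total cost: 301.

301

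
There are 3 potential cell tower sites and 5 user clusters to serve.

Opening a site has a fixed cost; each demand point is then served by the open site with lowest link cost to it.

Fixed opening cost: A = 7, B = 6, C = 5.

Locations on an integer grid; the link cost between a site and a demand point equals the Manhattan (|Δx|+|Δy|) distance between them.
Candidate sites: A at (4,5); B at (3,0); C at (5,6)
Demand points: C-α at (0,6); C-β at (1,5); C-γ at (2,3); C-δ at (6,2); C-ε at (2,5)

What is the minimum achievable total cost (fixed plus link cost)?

Open {A}: assign each demand point to its cheapest open site.
  C-α→A 5, C-β→A 3, C-γ→A 4, C-δ→A 5, C-ε→A 2
  link cost 19, fixed 7 → total 26.
Compare {C}: link cost 25 + fixed 5 = 30.
Compare {A, C}: link cost 19 + fixed 12 = 31.
Compare {A, B}: link cost 19 + fixed 13 = 32.
All other subsets cost ≥ 30. Minimum total cost: 26.

26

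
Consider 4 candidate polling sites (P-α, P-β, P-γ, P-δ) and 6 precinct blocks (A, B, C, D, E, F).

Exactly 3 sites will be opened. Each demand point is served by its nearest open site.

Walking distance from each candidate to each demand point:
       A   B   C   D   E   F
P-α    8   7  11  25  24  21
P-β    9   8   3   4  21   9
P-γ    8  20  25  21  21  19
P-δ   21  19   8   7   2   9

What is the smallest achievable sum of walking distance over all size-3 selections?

Open {P-α, P-β, P-δ}.
  A→P-α 8, B→P-α 7, C→P-β 3, D→P-β 4, E→P-δ 2, F→P-β 9  ⇒ total 33.
Compare {P-β, P-γ, P-δ}: total 34.
Compare {P-α, P-γ, P-δ}: total 41.
No size-3 selection does better; minimum is 33.

33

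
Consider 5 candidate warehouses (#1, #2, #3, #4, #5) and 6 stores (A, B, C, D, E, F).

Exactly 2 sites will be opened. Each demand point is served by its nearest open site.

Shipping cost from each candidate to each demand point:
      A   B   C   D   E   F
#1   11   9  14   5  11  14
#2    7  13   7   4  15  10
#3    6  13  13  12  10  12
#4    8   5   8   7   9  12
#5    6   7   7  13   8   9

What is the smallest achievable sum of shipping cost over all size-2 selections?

41

Open {#2, #5}.
  A→#5 6, B→#5 7, C→#2 7, D→#2 4, E→#5 8, F→#5 9  ⇒ total 41.
Compare {#1, #5}: total 42.
Compare {#2, #4}: total 42.
No size-2 selection does better; minimum is 41.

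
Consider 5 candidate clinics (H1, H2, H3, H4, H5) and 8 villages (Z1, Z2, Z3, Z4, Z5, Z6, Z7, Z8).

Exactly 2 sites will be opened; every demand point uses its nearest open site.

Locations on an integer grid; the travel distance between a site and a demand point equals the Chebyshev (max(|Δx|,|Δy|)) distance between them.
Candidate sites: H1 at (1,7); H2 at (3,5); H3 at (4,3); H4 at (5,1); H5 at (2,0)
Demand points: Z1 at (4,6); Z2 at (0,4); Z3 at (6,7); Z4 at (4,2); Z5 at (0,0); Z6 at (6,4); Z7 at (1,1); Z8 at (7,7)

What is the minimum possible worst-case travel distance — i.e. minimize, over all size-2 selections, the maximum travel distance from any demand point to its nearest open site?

Open {H1, H3}.
  Farthest demand point is Z3 at travel distance 4 (to H3); all others are ≤ 4.
With {H2, H3} the worst case is 4.
With {H2, H5} the worst case is 4.
No size-2 selection achieves below 4.

4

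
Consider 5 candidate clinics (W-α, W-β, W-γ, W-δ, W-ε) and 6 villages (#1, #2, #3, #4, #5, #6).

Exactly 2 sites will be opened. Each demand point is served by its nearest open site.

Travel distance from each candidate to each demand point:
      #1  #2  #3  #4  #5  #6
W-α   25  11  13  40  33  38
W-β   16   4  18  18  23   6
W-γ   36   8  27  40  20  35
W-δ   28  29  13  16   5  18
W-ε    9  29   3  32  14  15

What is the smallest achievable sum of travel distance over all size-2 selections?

Open {W-β, W-ε}.
  #1→W-ε 9, #2→W-β 4, #3→W-ε 3, #4→W-β 18, #5→W-ε 14, #6→W-β 6  ⇒ total 54.
Compare {W-β, W-δ}: total 60.
Compare {W-δ, W-ε}: total 77.
No size-2 selection does better; minimum is 54.

54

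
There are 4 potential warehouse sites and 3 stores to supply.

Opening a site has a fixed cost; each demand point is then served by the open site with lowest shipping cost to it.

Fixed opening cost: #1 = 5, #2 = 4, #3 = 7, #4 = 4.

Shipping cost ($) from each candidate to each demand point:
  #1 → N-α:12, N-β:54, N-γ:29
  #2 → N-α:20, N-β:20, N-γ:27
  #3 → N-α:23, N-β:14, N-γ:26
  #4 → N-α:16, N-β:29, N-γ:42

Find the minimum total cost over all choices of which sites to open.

Open {#1, #3}: assign each demand point to its cheapest open site.
  N-α→#1 12, N-β→#3 14, N-γ→#3 26
  shipping cost 52, fixed 12 → total 64.
Compare {#3, #4}: shipping cost 56 + fixed 11 = 67.
Compare {#1, #2}: shipping cost 59 + fixed 9 = 68.
Compare {#1, #2, #3}: shipping cost 52 + fixed 16 = 68.
All other subsets cost ≥ 67. Minimum total cost: 64.

64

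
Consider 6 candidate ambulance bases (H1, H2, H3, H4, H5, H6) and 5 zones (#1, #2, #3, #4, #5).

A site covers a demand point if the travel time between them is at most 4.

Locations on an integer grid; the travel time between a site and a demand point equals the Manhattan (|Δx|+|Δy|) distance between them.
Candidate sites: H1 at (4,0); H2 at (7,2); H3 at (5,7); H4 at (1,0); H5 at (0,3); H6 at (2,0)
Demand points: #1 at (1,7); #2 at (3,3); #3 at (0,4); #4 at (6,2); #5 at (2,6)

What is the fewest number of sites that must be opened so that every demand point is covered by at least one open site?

Coverage sets (demand points within 4 of each site):
  H1: {#2, #4}
  H2: {#4}
  H3: {#1, #5}
  H4: {}
  H5: {#2, #3}
  H6: {#2}
No 2 sites suffice: every size-2 union leaves at least one demand point uncovered.
But {H1, H3, H5} covers everything, so the minimum is 3.

3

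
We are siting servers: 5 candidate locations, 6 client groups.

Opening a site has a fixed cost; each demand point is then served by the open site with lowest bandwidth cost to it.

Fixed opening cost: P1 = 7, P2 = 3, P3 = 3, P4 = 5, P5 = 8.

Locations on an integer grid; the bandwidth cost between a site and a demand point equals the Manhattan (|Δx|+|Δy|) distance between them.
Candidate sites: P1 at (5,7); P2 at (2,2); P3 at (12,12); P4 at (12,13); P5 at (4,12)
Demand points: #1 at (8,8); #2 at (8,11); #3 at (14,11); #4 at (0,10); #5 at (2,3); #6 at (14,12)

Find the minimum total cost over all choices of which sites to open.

Open {P2, P3}: assign each demand point to its cheapest open site.
  #1→P3 8, #2→P3 5, #3→P3 3, #4→P2 10, #5→P2 1, #6→P3 2
  bandwidth cost 29, fixed 6 → total 35.
Compare {P1, P2, P3}: bandwidth cost 23 + fixed 13 = 36.
Compare {P1, P3}: bandwidth cost 29 + fixed 10 = 39.
Compare {P2, P3, P5}: bandwidth cost 25 + fixed 14 = 39.
All other subsets cost ≥ 36. Minimum total cost: 35.

35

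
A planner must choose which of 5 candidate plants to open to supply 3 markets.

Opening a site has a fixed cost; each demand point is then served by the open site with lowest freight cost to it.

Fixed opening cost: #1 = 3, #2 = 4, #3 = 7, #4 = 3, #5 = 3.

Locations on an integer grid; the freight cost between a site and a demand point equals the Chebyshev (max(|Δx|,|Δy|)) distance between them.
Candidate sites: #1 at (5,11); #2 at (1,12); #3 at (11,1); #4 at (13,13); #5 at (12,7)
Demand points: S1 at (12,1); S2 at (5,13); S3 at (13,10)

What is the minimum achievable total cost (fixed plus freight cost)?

Open {#1, #5}: assign each demand point to its cheapest open site.
  S1→#5 6, S2→#1 2, S3→#5 3
  freight cost 11, fixed 6 → total 17.
Compare {#5}: freight cost 16 + fixed 3 = 19.
Compare {#1, #3, #4}: freight cost 6 + fixed 13 = 19.
Compare {#1, #3, #5}: freight cost 6 + fixed 13 = 19.
All other subsets cost ≥ 19. Minimum total cost: 17.

17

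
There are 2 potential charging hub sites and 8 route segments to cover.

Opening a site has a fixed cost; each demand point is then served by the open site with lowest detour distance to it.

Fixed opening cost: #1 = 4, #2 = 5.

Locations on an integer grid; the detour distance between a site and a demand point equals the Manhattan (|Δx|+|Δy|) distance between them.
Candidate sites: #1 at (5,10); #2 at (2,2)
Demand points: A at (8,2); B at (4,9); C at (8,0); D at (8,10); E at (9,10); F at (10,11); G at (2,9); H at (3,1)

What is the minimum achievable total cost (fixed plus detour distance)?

44

Open {#1, #2}: assign each demand point to its cheapest open site.
  A→#2 6, B→#1 2, C→#2 8, D→#1 3, E→#1 4, F→#1 6, G→#1 4, H→#2 2
  detour distance 35, fixed 9 → total 44.
Compare {#1}: detour distance 54 + fixed 4 = 58.
Compare {#2}: detour distance 78 + fixed 5 = 83.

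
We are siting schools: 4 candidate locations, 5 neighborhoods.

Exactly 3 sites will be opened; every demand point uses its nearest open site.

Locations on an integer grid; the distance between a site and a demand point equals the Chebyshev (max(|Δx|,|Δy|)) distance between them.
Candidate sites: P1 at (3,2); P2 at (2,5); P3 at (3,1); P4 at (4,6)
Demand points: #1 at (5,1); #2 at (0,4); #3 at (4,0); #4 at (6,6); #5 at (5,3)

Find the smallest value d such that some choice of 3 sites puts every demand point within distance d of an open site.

2

Open {P1, P2, P4}.
  Farthest demand point is #1 at distance 2 (to P1); all others are ≤ 2.
With {P2, P3, P4} the worst case is 2.
With {P1, P3, P4} the worst case is 3.
No size-3 selection achieves below 2.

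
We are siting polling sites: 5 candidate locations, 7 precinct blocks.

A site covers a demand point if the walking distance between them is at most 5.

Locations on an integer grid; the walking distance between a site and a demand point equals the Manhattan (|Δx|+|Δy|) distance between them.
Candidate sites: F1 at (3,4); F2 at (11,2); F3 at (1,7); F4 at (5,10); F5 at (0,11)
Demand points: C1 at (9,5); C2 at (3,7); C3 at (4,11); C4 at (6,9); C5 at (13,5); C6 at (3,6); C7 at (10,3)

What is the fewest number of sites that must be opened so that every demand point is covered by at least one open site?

3

Coverage sets (demand points within 5 of each site):
  F1: {C2, C6}
  F2: {C1, C5, C7}
  F3: {C2, C6}
  F4: {C2, C3, C4}
  F5: {C3}
No 2 sites suffice: every size-2 union leaves at least one demand point uncovered.
But {F1, F2, F4} covers everything, so the minimum is 3.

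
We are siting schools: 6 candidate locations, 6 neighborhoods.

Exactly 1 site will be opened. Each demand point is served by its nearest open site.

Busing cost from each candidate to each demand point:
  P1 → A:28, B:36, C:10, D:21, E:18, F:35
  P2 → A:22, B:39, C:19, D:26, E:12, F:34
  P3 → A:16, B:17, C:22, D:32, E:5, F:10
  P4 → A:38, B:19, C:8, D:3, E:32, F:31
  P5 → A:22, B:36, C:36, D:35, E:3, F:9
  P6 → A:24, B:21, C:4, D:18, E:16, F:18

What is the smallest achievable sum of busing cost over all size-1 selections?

101

Open {P6}.
  A→P6 24, B→P6 21, C→P6 4, D→P6 18, E→P6 16, F→P6 18  ⇒ total 101.
Compare {P3}: total 102.
Compare {P4}: total 131.
No size-1 selection does better; minimum is 101.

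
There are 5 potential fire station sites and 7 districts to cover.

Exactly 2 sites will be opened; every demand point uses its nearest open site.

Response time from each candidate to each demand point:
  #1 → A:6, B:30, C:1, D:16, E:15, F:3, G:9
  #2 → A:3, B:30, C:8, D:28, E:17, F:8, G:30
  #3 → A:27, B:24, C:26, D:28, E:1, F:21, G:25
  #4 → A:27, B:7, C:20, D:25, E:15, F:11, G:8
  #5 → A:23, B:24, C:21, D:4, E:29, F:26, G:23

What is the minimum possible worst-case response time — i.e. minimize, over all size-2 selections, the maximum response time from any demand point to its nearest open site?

Open {#1, #4}.
  Farthest demand point is D at response time 16 (to #1); all others are ≤ 16.
With {#4, #5} the worst case is 23.
With {#1, #3} the worst case is 24.
No size-2 selection achieves below 16.

16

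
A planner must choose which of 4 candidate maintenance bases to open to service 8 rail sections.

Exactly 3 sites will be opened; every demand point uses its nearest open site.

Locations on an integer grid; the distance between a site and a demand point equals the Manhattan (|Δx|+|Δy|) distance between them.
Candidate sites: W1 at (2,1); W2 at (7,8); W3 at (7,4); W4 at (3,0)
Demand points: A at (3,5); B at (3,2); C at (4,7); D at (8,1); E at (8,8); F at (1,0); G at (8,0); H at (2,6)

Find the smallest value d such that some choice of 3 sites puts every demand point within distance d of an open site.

5

Open {W1, W2, W3}.
  Farthest demand point is A at distance 5 (to W1); all others are ≤ 5.
With {W1, W2, W4} the worst case is 6.
With {W1, W3, W4} the worst case is 6.
No size-3 selection achieves below 5.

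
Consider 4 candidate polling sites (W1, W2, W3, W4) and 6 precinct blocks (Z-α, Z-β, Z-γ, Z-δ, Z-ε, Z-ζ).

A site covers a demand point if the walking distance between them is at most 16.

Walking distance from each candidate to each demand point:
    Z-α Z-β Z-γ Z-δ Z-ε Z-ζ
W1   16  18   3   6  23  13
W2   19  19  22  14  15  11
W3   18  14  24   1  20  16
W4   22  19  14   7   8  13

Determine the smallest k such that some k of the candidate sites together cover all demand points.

Coverage sets (demand points within 16 of each site):
  W1: {Z-α, Z-γ, Z-δ, Z-ζ}
  W2: {Z-δ, Z-ε, Z-ζ}
  W3: {Z-β, Z-δ, Z-ζ}
  W4: {Z-γ, Z-δ, Z-ε, Z-ζ}
No 2 sites suffice: every size-2 union leaves at least one demand point uncovered.
But {W1, W2, W3} covers everything, so the minimum is 3.

3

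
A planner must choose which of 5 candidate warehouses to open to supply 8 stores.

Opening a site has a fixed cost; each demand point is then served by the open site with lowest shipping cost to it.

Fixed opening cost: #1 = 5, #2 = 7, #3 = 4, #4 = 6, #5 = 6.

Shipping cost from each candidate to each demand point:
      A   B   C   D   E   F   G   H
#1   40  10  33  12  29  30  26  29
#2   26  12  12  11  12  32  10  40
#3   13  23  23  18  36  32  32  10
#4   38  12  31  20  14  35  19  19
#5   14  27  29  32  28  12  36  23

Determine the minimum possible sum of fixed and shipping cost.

Open {#2, #3, #5}: assign each demand point to its cheapest open site.
  A→#3 13, B→#2 12, C→#2 12, D→#2 11, E→#2 12, F→#5 12, G→#2 10, H→#3 10
  shipping cost 92, fixed 17 → total 109.
Compare {#1, #2, #3, #5}: shipping cost 90 + fixed 22 = 112.
Compare {#2, #3, #4, #5}: shipping cost 92 + fixed 23 = 115.
Compare {#1, #2, #3, #4, #5}: shipping cost 90 + fixed 28 = 118.
All other subsets cost ≥ 112. Minimum total cost: 109.

109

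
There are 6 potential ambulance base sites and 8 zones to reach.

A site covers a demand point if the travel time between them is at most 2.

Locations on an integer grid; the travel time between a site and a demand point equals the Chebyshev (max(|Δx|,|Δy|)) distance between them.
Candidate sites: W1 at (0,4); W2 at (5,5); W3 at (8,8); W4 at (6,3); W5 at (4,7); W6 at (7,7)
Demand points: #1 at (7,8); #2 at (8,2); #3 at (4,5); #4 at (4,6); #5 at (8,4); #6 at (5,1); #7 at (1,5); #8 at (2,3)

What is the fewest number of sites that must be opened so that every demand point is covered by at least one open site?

Coverage sets (demand points within 2 of each site):
  W1: {#7, #8}
  W2: {#3, #4}
  W3: {#1}
  W4: {#2, #3, #5, #6}
  W5: {#3, #4}
  W6: {#1}
No 3 sites suffice: every size-3 union leaves at least one demand point uncovered.
But {W1, W2, W3, W4} covers everything, so the minimum is 4.

4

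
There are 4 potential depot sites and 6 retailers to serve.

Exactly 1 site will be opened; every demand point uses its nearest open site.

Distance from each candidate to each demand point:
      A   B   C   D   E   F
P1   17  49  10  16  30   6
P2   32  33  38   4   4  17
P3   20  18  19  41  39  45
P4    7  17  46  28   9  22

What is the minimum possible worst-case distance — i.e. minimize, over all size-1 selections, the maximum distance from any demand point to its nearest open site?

Open {P2}.
  Farthest demand point is C at distance 38 (to P2); all others are ≤ 38.
With {P3} the worst case is 45.
With {P4} the worst case is 46.
No size-1 selection achieves below 38.

38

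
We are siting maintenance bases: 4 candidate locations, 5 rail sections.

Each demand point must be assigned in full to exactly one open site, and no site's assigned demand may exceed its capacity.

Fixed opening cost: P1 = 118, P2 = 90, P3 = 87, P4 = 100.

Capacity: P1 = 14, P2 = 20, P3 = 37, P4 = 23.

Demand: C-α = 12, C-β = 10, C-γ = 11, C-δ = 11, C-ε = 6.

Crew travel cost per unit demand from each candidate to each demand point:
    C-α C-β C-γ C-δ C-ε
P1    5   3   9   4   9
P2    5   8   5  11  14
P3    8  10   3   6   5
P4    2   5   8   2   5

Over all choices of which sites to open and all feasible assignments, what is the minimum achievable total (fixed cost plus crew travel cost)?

390

Open {P3, P4}; cheapest assignment that respects the capacities:
  P3 (cap 37, load 28): C-γ, C-δ, C-ε — cost 11×3 + 11×6 + 6×5 = 129
  P4 (cap 23, load 22): C-α, C-β — cost 12×2 + 10×5 = 74
  Shipping 203, fixed 187 → total 390.
  Any other capacity-feasible assignment to {P3, P4} ships for at least 203.
Compare {P1, P3, P4}: its best feasible assignment gives total 444.
Compare {P2, P3, P4}: its best feasible assignment gives total 466.
Every other set of open sites that can feasibly serve all demand totals ≥ 444 even under its best assignment. Minimum: 390.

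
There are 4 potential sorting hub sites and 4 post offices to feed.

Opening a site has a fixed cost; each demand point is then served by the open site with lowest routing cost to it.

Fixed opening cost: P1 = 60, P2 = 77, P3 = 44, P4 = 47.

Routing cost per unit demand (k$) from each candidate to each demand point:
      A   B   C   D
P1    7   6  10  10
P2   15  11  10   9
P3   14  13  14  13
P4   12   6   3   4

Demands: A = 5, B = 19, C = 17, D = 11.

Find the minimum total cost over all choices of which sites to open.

Open {P4}: assign each demand point to its cheapest open site.
  A→P4 5×12=60, B→P4 19×6=114, C→P4 17×3=51, D→P4 11×4=44
  routing cost 269, fixed 47 → total 316.
Compare {P1, P4}: routing cost 244 + fixed 107 = 351.
Compare {P3, P4}: routing cost 269 + fixed 91 = 360.
Compare {P2, P4}: routing cost 269 + fixed 124 = 393.
All other subsets cost ≥ 351. Minimum total cost: 316.

316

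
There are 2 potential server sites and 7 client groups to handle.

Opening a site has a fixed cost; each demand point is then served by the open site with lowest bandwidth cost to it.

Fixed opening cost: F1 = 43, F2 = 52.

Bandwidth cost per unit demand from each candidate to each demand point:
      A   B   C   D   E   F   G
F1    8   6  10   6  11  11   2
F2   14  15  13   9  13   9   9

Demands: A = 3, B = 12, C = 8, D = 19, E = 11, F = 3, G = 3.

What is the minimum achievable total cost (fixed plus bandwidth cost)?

493

Open {F1}: assign each demand point to its cheapest open site.
  A→F1 3×8=24, B→F1 12×6=72, C→F1 8×10=80, D→F1 19×6=114, E→F1 11×11=121, F→F1 3×11=33, G→F1 3×2=6
  bandwidth cost 450, fixed 43 → total 493.
Compare {F1, F2}: bandwidth cost 444 + fixed 95 = 539.
Compare {F2}: bandwidth cost 694 + fixed 52 = 746.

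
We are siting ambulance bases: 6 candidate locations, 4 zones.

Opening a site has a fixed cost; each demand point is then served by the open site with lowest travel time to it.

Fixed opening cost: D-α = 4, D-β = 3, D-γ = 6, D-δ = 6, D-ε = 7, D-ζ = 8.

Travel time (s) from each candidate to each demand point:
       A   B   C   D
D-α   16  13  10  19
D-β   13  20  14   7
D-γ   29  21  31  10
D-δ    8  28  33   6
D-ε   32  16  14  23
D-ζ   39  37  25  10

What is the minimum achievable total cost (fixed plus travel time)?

47

Open {D-α, D-δ}: assign each demand point to its cheapest open site.
  A→D-δ 8, B→D-α 13, C→D-α 10, D→D-δ 6
  travel time 37, fixed 10 → total 47.
Compare {D-α, D-β}: travel time 43 + fixed 7 = 50.
Compare {D-α, D-β, D-δ}: travel time 37 + fixed 13 = 50.
Compare {D-α, D-γ, D-δ}: travel time 37 + fixed 16 = 53.
All other subsets cost ≥ 50. Minimum total cost: 47.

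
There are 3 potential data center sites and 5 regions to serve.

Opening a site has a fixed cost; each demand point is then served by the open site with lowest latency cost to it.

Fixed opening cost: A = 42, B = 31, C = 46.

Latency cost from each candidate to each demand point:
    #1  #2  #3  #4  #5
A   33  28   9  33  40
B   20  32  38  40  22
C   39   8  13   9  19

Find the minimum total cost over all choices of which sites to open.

134

Open {C}: assign each demand point to its cheapest open site.
  #1→C 39, #2→C 8, #3→C 13, #4→C 9, #5→C 19
  latency cost 88, fixed 46 → total 134.
Compare {B, C}: latency cost 69 + fixed 77 = 146.
Compare {A, C}: latency cost 78 + fixed 88 = 166.
Compare {B}: latency cost 152 + fixed 31 = 183.
All other subsets cost ≥ 146. Minimum total cost: 134.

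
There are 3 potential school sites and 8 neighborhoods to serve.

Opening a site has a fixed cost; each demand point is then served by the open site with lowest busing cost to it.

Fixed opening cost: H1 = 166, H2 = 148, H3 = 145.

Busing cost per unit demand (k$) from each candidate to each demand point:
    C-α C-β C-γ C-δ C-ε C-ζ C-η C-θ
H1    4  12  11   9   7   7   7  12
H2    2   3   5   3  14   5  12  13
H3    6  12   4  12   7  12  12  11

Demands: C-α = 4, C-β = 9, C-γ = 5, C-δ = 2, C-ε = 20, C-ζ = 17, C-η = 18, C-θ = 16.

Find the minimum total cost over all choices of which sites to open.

Open {H1, H2}: assign each demand point to its cheapest open site.
  C-α→H2 4×2=8, C-β→H2 9×3=27, C-γ→H2 5×5=25, C-δ→H2 2×3=6, C-ε→H1 20×7=140, C-ζ→H2 17×5=85, C-η→H1 18×7=126, C-θ→H1 16×12=192
  busing cost 609, fixed 314 → total 923.
Compare {H1}: busing cost 774 + fixed 166 = 940.
Compare {H2, H3}: busing cost 678 + fixed 293 = 971.
Compare {H2}: busing cost 855 + fixed 148 = 1003.
All other subsets cost ≥ 940. Minimum total cost: 923.

923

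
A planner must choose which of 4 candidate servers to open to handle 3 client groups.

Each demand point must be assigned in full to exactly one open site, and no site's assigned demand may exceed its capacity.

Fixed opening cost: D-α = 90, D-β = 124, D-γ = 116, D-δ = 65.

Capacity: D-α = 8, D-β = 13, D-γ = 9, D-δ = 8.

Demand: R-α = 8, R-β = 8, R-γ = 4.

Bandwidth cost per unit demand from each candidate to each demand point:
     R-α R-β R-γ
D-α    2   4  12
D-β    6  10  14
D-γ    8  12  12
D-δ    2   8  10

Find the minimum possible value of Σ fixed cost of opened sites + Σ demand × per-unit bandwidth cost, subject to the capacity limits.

341

Open {D-β, D-δ}; cheapest assignment that respects the capacities:
  D-β (cap 13, load 12): R-β, R-γ — cost 8×10 + 4×14 = 136
  D-δ (cap 8, load 8): R-α — cost 8×2 = 16
  Shipping 152, fixed 189 → total 341.
  Any other capacity-feasible assignment to {D-β, D-δ} ships for at least 152.
Compare {D-α, D-β}: its best feasible assignment gives total 350.
Compare {D-α, D-γ, D-δ}: its best feasible assignment gives total 367.
Every other set of open sites that can feasibly serve all demand totals ≥ 350 even under its best assignment. Minimum: 341.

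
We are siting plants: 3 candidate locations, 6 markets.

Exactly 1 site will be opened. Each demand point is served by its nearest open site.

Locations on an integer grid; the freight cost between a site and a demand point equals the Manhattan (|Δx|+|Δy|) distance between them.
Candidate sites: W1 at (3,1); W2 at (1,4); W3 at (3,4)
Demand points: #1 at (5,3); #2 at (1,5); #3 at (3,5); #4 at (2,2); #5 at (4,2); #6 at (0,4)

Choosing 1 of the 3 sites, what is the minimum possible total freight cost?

Open {W3}.
  #1→W3 3, #2→W3 3, #3→W3 1, #4→W3 3, #5→W3 3, #6→W3 3  ⇒ total 16.
Compare {W2}: total 18.
Compare {W1}: total 24.

16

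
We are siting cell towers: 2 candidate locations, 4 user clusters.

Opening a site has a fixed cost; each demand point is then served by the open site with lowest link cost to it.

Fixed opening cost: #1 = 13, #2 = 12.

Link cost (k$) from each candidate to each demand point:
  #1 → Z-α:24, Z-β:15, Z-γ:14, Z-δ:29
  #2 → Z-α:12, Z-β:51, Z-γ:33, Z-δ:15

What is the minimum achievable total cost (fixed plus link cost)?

81

Open {#1, #2}: assign each demand point to its cheapest open site.
  Z-α→#2 12, Z-β→#1 15, Z-γ→#1 14, Z-δ→#2 15
  link cost 56, fixed 25 → total 81.
Compare {#1}: link cost 82 + fixed 13 = 95.
Compare {#2}: link cost 111 + fixed 12 = 123.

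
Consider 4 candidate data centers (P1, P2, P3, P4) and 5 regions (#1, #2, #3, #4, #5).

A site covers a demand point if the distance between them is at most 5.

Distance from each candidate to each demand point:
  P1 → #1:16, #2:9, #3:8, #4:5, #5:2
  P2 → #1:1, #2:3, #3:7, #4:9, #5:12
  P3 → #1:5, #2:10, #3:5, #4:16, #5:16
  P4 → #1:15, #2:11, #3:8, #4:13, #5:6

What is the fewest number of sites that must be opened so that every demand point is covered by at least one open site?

3

Coverage sets (demand points within 5 of each site):
  P1: {#4, #5}
  P2: {#1, #2}
  P3: {#1, #3}
  P4: {}
No 2 sites suffice: every size-2 union leaves at least one demand point uncovered.
But {P1, P2, P3} covers everything, so the minimum is 3.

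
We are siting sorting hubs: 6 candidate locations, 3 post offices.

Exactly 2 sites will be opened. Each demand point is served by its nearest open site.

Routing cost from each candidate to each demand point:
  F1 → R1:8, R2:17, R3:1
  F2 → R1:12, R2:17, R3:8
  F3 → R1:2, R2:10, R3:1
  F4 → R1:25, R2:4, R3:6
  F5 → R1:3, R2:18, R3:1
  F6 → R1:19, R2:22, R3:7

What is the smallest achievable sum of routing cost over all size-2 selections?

Open {F3, F4}.
  R1→F3 2, R2→F4 4, R3→F3 1  ⇒ total 7.
Compare {F4, F5}: total 8.
Compare {F1, F3}: total 13.
No size-2 selection does better; minimum is 7.

7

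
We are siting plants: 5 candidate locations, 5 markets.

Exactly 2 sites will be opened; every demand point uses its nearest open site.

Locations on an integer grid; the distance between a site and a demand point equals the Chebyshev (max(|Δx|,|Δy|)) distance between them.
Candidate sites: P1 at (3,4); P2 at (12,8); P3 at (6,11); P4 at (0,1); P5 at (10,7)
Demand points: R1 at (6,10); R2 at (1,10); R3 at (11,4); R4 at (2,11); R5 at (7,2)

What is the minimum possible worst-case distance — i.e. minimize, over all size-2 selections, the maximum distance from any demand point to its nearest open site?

5

Open {P3, P5}.
  Farthest demand point is R2 at distance 5 (to P3); all others are ≤ 5.
With {P2, P3} the worst case is 6.
With {P1, P2} the worst case is 7.
No size-2 selection achieves below 5.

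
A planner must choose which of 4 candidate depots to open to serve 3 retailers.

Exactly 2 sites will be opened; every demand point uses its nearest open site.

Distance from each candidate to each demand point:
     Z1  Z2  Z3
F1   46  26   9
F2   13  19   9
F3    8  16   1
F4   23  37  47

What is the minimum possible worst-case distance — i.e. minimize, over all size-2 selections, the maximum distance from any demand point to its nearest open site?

16

Open {F1, F3}.
  Farthest demand point is Z2 at distance 16 (to F3); all others are ≤ 16.
With {F2, F3} the worst case is 16.
With {F3, F4} the worst case is 16.
No size-2 selection achieves below 16.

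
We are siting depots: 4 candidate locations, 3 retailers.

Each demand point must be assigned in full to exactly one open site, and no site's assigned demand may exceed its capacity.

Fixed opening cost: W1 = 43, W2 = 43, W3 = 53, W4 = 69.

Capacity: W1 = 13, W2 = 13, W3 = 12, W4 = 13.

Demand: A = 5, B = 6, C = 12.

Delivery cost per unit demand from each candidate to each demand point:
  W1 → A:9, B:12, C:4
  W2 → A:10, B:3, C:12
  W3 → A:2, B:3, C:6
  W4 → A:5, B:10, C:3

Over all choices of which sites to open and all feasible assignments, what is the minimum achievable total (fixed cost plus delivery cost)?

Open {W1, W3}; cheapest assignment that respects the capacities:
  W1 (cap 13, load 12): C — cost 12×4 = 48
  W3 (cap 12, load 11): A, B — cost 5×2 + 6×3 = 28
  Shipping 76, fixed 96 → total 172.
  Any other capacity-feasible assignment to {W1, W3} ships for at least 76.
Compare {W3, W4}: its best feasible assignment gives total 186.
Compare {W1, W2}: its best feasible assignment gives total 202.
Every other set of open sites that can feasibly serve all demand totals ≥ 186 even under its best assignment. Minimum: 172.

172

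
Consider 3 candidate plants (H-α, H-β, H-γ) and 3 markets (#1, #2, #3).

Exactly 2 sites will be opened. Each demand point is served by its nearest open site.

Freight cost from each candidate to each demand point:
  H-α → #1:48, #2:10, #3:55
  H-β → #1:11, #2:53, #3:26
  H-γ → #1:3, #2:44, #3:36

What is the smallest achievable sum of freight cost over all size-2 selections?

47

Open {H-α, H-β}.
  #1→H-β 11, #2→H-α 10, #3→H-β 26  ⇒ total 47.
Compare {H-α, H-γ}: total 49.
Compare {H-β, H-γ}: total 73.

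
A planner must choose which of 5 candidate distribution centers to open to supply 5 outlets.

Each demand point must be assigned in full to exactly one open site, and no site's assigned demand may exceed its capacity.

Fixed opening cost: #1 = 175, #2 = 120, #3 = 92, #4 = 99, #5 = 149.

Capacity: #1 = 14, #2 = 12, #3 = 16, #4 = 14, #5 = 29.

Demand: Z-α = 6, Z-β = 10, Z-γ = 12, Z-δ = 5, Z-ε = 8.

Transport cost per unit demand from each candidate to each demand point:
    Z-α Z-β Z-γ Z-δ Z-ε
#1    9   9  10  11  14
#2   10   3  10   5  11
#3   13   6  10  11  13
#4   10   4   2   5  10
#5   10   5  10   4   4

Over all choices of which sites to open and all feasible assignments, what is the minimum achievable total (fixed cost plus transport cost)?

Open {#4, #5}; cheapest assignment that respects the capacities:
  #4 (cap 14, load 12): Z-γ — cost 12×2 = 24
  #5 (cap 29, load 29): Z-α, Z-β, Z-δ, Z-ε — cost 6×10 + 10×5 + 5×4 + 8×4 = 162
  Shipping 186, fixed 248 → total 434.
  Any other capacity-feasible assignment to {#4, #5} ships for at least 186.
Compare {#3, #5}: its best feasible assignment gives total 523.
Compare {#3, #4, #5}: its best feasible assignment gives total 526.
Every other set of open sites that can feasibly serve all demand totals ≥ 523 even under its best assignment. Minimum: 434.

434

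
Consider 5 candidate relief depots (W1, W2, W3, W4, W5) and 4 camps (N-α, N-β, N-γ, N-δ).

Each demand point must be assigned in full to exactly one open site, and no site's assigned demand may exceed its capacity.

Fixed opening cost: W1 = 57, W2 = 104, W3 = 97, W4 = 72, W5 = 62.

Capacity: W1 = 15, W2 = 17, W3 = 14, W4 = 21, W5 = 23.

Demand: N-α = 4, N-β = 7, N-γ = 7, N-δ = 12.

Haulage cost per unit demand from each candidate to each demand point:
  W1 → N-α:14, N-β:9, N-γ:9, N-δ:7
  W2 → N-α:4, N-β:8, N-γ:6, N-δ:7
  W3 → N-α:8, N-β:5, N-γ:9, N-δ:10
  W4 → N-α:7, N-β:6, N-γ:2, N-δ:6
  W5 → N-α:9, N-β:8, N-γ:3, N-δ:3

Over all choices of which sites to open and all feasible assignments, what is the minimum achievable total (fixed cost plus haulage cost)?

Open {W4, W5}; cheapest assignment that respects the capacities:
  W4 (cap 21, load 18): N-α, N-β, N-γ — cost 4×7 + 7×6 + 7×2 = 84
  W5 (cap 23, load 12): N-δ — cost 12×3 = 36
  Shipping 120, fixed 134 → total 254.
  Any other capacity-feasible assignment to {W4, W5} ships for at least 120.
Compare {W1, W5}: its best feasible assignment gives total 275.
Compare {W3, W5}: its best feasible assignment gives total 283.
Every other set of open sites that can feasibly serve all demand totals ≥ 275 even under its best assignment. Minimum: 254.

254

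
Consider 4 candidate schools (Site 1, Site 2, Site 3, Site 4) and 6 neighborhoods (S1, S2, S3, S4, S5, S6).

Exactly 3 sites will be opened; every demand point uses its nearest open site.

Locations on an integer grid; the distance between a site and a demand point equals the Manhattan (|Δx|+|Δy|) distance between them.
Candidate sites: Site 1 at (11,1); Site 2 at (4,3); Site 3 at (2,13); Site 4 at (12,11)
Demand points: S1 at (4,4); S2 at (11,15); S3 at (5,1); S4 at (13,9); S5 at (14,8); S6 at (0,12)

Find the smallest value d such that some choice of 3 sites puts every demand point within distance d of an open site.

5

Open {Site 2, Site 3, Site 4}.
  Farthest demand point is S2 at distance 5 (to Site 4); all others are ≤ 5.
With {Site 1, Site 3, Site 4} the worst case is 10.
With {Site 1, Site 2, Site 3} the worst case is 11.
No size-3 selection achieves below 5.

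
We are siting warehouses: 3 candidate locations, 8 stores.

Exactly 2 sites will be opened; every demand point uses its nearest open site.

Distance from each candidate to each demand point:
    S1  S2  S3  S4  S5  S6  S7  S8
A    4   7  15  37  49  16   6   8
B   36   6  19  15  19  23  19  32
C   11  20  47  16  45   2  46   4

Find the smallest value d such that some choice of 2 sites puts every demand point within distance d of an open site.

19

Open {A, B}.
  Farthest demand point is S5 at distance 19 (to B); all others are ≤ 19.
With {B, C} the worst case is 19.
With {A, C} the worst case is 45.
No size-2 selection achieves below 19.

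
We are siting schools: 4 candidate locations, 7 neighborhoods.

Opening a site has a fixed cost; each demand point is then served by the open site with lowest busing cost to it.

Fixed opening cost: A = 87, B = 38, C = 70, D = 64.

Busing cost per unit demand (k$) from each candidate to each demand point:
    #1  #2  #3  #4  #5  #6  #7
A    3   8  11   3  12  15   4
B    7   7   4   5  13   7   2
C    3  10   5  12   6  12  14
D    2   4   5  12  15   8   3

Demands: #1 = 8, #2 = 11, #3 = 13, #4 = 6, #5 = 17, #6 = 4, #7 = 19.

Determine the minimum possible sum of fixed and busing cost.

Open {B, C}: assign each demand point to its cheapest open site.
  #1→C 8×3=24, #2→B 11×7=77, #3→B 13×4=52, #4→B 6×5=30, #5→C 17×6=102, #6→B 4×7=28, #7→B 19×2=38
  busing cost 351, fixed 108 → total 459.
Compare {B, C, D}: busing cost 310 + fixed 172 = 482.
Compare {C, D}: busing cost 388 + fixed 134 = 522.
Compare {B, D}: busing cost 429 + fixed 102 = 531.
All other subsets cost ≥ 482. Minimum total cost: 459.

459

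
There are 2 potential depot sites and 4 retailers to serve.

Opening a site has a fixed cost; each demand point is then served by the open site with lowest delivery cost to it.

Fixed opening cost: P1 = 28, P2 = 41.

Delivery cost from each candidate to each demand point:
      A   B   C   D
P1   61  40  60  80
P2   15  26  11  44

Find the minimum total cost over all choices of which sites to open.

Open {P2}: assign each demand point to its cheapest open site.
  A→P2 15, B→P2 26, C→P2 11, D→P2 44
  delivery cost 96, fixed 41 → total 137.
Compare {P1, P2}: delivery cost 96 + fixed 69 = 165.
Compare {P1}: delivery cost 241 + fixed 28 = 269.

137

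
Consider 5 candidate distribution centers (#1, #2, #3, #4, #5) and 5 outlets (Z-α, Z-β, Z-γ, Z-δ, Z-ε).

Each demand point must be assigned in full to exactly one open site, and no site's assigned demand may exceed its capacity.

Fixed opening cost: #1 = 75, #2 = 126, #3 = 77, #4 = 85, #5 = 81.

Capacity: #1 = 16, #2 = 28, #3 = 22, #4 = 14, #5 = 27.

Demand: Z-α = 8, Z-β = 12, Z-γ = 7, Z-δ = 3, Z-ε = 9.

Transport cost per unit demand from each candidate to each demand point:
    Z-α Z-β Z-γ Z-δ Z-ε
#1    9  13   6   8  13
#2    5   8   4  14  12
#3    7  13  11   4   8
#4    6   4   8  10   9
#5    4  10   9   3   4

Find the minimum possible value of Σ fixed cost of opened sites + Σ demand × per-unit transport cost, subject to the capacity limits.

Open {#4, #5}; cheapest assignment that respects the capacities:
  #4 (cap 14, load 12): Z-β — cost 12×4 = 48
  #5 (cap 27, load 27): Z-α, Z-γ, Z-δ, Z-ε — cost 8×4 + 7×9 + 3×3 + 9×4 = 140
  Shipping 188, fixed 166 → total 354.
  Any other capacity-feasible assignment to {#4, #5} ships for at least 188.
Compare {#2, #5}: its best feasible assignment gives total 408.
Compare {#1, #4, #5}: its best feasible assignment gives total 408.
Every other set of open sites that can feasibly serve all demand totals ≥ 408 even under its best assignment. Minimum: 354.

354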